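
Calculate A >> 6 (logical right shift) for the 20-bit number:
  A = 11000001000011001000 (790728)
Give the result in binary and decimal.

Logical shift right by 6: drop the bottom 6 bit(s), prepend 6 zero(s) on the left.
  11000001000011001000  ->  keep [11000001000011], discard [001000], prepend 000000
= 00000011000001000011

Answer: 00000011000001000011 (12355)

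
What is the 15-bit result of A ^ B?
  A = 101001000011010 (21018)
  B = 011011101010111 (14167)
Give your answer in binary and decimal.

Apply ^ to each column (1 where bits differ):
  101001000011010
^ 011011101010111
-----------------
  110010101001101

Answer: 110010101001101 (25933)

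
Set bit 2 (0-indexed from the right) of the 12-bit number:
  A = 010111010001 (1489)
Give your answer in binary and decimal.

Mask = 1 << 2 = 000000000100
Bit 2 of A is 0, so OR-ing with the mask flips it to 1.
  010111010001
| 000000000100
--------------
  010111010101

Answer: 010111010101 (1493)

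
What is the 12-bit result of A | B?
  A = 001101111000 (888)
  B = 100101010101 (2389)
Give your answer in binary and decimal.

Apply | to each column (1 where either bit is 1):
  001101111000
| 100101010101
--------------
  101101111101

Answer: 101101111101 (2941)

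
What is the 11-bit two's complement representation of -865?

1. Binary of +865:  01101100001
2. Invert bits:     10010011110
3. Add 1:           10010011111

Answer: 10010011111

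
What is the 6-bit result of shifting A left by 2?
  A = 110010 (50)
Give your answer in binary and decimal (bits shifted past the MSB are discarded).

Shift left by 2: drop the top 2 bit(s), append 2 zero(s) on the right.
  110010  ->  discard [11], keep [0010], append 00
= 001000

Answer: 001000 (8)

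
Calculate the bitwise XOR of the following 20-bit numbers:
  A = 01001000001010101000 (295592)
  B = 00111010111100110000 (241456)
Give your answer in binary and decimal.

Apply ^ to each column (1 where bits differ):
  01001000001010101000
^ 00111010111100110000
----------------------
  01110010110110011000

Answer: 01110010110110011000 (470424)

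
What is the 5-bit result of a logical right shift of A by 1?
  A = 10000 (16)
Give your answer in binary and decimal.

Logical shift right by 1: drop the bottom 1 bit(s), prepend 1 zero(s) on the left.
  10000  ->  keep [1000], discard [0], prepend 0
= 01000

Answer: 01000 (8)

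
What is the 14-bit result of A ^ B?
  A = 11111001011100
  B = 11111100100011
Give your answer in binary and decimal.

Apply ^ to each column (1 where bits differ):
  11111001011100
^ 11111100100011
----------------
  00000101111111

Answer: 00000101111111 (383)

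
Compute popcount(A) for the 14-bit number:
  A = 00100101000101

00100101000101
1-bits at positions (from bit 0 = LSB): 0, 2, 6, 8, 11
Count = 5

Answer: 5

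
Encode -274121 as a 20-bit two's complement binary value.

1. Binary of +274121:  01000010111011001001
2. Invert bits:     10111101000100110110
3. Add 1:           10111101000100110111

Answer: 10111101000100110111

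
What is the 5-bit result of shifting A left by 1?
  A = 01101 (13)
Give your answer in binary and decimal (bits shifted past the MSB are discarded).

Shift left by 1: drop the top 1 bit(s), append 1 zero(s) on the right.
  01101  ->  discard [0], keep [1101], append 0
= 11010

Answer: 11010 (26)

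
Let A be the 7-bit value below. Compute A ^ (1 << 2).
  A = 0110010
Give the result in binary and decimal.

Mask = 1 << 2 = 0000100
Bit 2 of A is 0; XOR with the mask flips it to 1.
  0110010
^ 0000100
---------
  0110110

Answer: 0110110 (54)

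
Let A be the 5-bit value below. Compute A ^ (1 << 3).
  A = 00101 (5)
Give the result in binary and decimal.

Mask = 1 << 3 = 01000
Bit 3 of A is 0; XOR with the mask flips it to 1.
  00101
^ 01000
-------
  01101

Answer: 01101 (13)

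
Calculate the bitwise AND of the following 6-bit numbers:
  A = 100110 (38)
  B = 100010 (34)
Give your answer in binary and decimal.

Apply & to each column (1 only where both bits are 1):
  100110
& 100010
--------
  100010

Answer: 100010 (34)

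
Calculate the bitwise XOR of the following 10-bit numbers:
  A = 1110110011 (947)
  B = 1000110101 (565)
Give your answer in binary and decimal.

Apply ^ to each column (1 where bits differ):
  1110110011
^ 1000110101
------------
  0110000110

Answer: 0110000110 (390)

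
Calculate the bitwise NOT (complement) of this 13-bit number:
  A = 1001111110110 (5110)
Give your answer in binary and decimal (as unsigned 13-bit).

Flip each bit (0->1, 1->0):
  1001111110110
  0110000001001

Answer: 0110000001001 (3081)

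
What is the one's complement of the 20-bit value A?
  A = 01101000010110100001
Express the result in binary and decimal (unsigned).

Flip each bit (0->1, 1->0):
  01101000010110100001
  10010111101001011110

Answer: 10010111101001011110 (621150)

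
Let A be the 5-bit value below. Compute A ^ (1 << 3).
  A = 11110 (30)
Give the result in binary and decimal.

Mask = 1 << 3 = 01000
Bit 3 of A is 1; XOR with the mask flips it to 0.
  11110
^ 01000
-------
  10110

Answer: 10110 (22)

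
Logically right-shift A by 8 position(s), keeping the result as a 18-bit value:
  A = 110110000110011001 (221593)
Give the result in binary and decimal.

Logical shift right by 8: drop the bottom 8 bit(s), prepend 8 zero(s) on the left.
  110110000110011001  ->  keep [1101100001], discard [10011001], prepend 00000000
= 000000001101100001

Answer: 000000001101100001 (865)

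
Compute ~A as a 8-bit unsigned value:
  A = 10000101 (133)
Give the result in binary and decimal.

Flip each bit (0->1, 1->0):
  10000101
  01111010

Answer: 01111010 (122)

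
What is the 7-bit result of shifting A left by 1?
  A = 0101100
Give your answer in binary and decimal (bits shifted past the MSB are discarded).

Shift left by 1: drop the top 1 bit(s), append 1 zero(s) on the right.
  0101100  ->  discard [0], keep [101100], append 0
= 1011000

Answer: 1011000 (88)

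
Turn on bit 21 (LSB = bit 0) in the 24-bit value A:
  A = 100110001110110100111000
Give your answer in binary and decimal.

Mask = 1 << 21 = 001000000000000000000000
Bit 21 of A is 0, so OR-ing with the mask flips it to 1.
  100110001110110100111000
| 001000000000000000000000
--------------------------
  101110001110110100111000

Answer: 101110001110110100111000 (12119352)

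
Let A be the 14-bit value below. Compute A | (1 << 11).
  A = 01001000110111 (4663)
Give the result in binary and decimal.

Mask = 1 << 11 = 00100000000000
Bit 11 of A is 0, so OR-ing with the mask flips it to 1.
  01001000110111
| 00100000000000
----------------
  01101000110111

Answer: 01101000110111 (6711)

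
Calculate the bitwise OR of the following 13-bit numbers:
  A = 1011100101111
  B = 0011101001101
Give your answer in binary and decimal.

Apply | to each column (1 where either bit is 1):
  1011100101111
| 0011101001101
---------------
  1011101101111

Answer: 1011101101111 (5999)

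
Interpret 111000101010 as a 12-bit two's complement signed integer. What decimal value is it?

MSB is 1, so the value is negative. Find the magnitude:
1. Invert bits:  000111010101
2. Add 1:        000111010110  = 470
3. Apply sign:   -470

Answer: -470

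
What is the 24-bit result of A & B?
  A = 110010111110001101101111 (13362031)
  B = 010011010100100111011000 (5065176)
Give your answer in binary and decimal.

Apply & to each column (1 only where both bits are 1):
  110010111110001101101111
& 010011010100100111011000
--------------------------
  010010010100000101001000

Answer: 010010010100000101001000 (4800840)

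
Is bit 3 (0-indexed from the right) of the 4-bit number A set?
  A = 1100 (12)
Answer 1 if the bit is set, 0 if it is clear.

Bit 3 is the 4th from the right.
  1100
  ^
That bit is 1.

Answer: 1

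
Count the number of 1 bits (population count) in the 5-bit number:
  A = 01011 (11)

01011
1-bits at positions (from bit 0 = LSB): 0, 1, 3
Count = 3

Answer: 3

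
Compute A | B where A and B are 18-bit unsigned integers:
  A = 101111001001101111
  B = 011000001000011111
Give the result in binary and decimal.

Apply | to each column (1 where either bit is 1):
  101111001001101111
| 011000001000011111
--------------------
  111111001001111111

Answer: 111111001001111111 (258687)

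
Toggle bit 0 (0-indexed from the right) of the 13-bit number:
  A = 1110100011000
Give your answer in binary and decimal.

Mask = 1 << 0 = 0000000000001
Bit 0 of A is 0; XOR with the mask flips it to 1.
  1110100011000
^ 0000000000001
---------------
  1110100011001

Answer: 1110100011001 (7449)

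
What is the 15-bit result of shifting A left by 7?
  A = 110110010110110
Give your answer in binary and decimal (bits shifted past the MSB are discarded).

Shift left by 7: drop the top 7 bit(s), append 7 zero(s) on the right.
  110110010110110  ->  discard [1101100], keep [10110110], append 0000000
= 101101100000000

Answer: 101101100000000 (23296)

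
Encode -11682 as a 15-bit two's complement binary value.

1. Binary of +11682:  010110110100010
2. Invert bits:     101001001011101
3. Add 1:           101001001011110

Answer: 101001001011110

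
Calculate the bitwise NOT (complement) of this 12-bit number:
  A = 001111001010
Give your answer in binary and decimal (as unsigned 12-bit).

Flip each bit (0->1, 1->0):
  001111001010
  110000110101

Answer: 110000110101 (3125)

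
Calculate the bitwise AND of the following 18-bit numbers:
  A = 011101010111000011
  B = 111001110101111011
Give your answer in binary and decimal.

Apply & to each column (1 only where both bits are 1):
  011101010111000011
& 111001110101111011
--------------------
  011001010101000011

Answer: 011001010101000011 (103747)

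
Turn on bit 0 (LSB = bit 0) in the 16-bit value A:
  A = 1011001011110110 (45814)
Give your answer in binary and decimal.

Mask = 1 << 0 = 0000000000000001
Bit 0 of A is 0, so OR-ing with the mask flips it to 1.
  1011001011110110
| 0000000000000001
------------------
  1011001011110111

Answer: 1011001011110111 (45815)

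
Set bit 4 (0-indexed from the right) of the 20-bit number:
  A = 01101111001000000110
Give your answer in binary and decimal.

Mask = 1 << 4 = 00000000000000010000
Bit 4 of A is 0, so OR-ing with the mask flips it to 1.
  01101111001000000110
| 00000000000000010000
----------------------
  01101111001000010110

Answer: 01101111001000010110 (455190)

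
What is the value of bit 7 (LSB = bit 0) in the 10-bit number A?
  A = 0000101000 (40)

Bit 7 is the 8th from the right.
  0000101000
    ^
That bit is 0.

Answer: 0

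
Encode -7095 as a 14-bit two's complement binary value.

1. Binary of +7095:  01101110110111
2. Invert bits:     10010001001000
3. Add 1:           10010001001001

Answer: 10010001001001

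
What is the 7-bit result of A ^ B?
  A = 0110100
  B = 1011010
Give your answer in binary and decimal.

Apply ^ to each column (1 where bits differ):
  0110100
^ 1011010
---------
  1101110

Answer: 1101110 (110)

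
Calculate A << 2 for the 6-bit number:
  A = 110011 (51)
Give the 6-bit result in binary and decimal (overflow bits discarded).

Shift left by 2: drop the top 2 bit(s), append 2 zero(s) on the right.
  110011  ->  discard [11], keep [0011], append 00
= 001100

Answer: 001100 (12)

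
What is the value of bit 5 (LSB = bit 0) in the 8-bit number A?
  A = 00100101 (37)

Bit 5 is the 6th from the right.
  00100101
    ^
That bit is 1.

Answer: 1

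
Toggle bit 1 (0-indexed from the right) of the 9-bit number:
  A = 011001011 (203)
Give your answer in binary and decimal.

Mask = 1 << 1 = 000000010
Bit 1 of A is 1; XOR with the mask flips it to 0.
  011001011
^ 000000010
-----------
  011001001

Answer: 011001001 (201)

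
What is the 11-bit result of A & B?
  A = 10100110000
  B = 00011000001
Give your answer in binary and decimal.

Apply & to each column (1 only where both bits are 1):
  10100110000
& 00011000001
-------------
  00000000000

Answer: 00000000000 (0)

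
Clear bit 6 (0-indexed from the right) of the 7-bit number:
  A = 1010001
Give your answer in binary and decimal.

Mask = ~(1 << 6) = 0111111
Bit 6 of A is 1, so AND-ing with the mask clears it to 0.
  1010001
& 0111111
---------
  0010001

Answer: 0010001 (17)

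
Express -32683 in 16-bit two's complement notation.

1. Binary of +32683:  0111111110101011
2. Invert bits:     1000000001010100
3. Add 1:           1000000001010101

Answer: 1000000001010101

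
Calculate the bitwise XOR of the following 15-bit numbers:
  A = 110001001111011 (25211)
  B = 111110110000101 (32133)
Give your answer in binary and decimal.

Apply ^ to each column (1 where bits differ):
  110001001111011
^ 111110110000101
-----------------
  001111111111110

Answer: 001111111111110 (8190)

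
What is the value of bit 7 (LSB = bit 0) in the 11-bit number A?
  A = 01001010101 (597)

Bit 7 is the 8th from the right.
  01001010101
     ^
That bit is 0.

Answer: 0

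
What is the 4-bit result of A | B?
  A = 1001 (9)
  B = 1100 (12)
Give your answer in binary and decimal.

Apply | to each column (1 where either bit is 1):
  1001
| 1100
------
  1101

Answer: 1101 (13)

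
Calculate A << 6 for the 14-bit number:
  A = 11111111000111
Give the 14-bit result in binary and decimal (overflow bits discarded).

Shift left by 6: drop the top 6 bit(s), append 6 zero(s) on the right.
  11111111000111  ->  discard [111111], keep [11000111], append 000000
= 11000111000000

Answer: 11000111000000 (12736)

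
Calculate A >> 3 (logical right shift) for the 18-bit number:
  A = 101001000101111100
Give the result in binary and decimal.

Logical shift right by 3: drop the bottom 3 bit(s), prepend 3 zero(s) on the left.
  101001000101111100  ->  keep [101001000101111], discard [100], prepend 000
= 000101001000101111

Answer: 000101001000101111 (21039)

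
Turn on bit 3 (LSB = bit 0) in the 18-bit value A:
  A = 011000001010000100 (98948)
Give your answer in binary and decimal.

Mask = 1 << 3 = 000000000000001000
Bit 3 of A is 0, so OR-ing with the mask flips it to 1.
  011000001010000100
| 000000000000001000
--------------------
  011000001010001100

Answer: 011000001010001100 (98956)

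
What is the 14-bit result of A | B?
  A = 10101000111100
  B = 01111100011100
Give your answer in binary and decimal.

Apply | to each column (1 where either bit is 1):
  10101000111100
| 01111100011100
----------------
  11111100111100

Answer: 11111100111100 (16188)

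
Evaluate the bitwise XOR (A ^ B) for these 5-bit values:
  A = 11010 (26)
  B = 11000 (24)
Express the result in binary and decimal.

Apply ^ to each column (1 where bits differ):
  11010
^ 11000
-------
  00010

Answer: 00010 (2)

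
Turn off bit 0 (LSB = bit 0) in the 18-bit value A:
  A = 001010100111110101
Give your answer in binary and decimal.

Mask = ~(1 << 0) = 111111111111111110
Bit 0 of A is 1, so AND-ing with the mask clears it to 0.
  001010100111110101
& 111111111111111110
--------------------
  001010100111110100

Answer: 001010100111110100 (43508)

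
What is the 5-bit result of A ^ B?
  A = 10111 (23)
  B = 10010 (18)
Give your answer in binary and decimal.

Apply ^ to each column (1 where bits differ):
  10111
^ 10010
-------
  00101

Answer: 00101 (5)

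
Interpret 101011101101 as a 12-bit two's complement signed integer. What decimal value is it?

MSB is 1, so the value is negative. Find the magnitude:
1. Invert bits:  010100010010
2. Add 1:        010100010011  = 1299
3. Apply sign:   -1299

Answer: -1299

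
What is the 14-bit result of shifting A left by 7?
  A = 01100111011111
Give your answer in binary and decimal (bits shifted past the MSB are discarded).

Shift left by 7: drop the top 7 bit(s), append 7 zero(s) on the right.
  01100111011111  ->  discard [0110011], keep [1011111], append 0000000
= 10111110000000

Answer: 10111110000000 (12160)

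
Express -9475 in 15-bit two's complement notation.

1. Binary of +9475:  010010100000011
2. Invert bits:     101101011111100
3. Add 1:           101101011111101

Answer: 101101011111101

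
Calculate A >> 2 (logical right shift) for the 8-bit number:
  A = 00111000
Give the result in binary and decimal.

Logical shift right by 2: drop the bottom 2 bit(s), prepend 2 zero(s) on the left.
  00111000  ->  keep [001110], discard [00], prepend 00
= 00001110

Answer: 00001110 (14)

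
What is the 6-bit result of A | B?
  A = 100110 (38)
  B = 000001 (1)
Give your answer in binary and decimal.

Apply | to each column (1 where either bit is 1):
  100110
| 000001
--------
  100111

Answer: 100111 (39)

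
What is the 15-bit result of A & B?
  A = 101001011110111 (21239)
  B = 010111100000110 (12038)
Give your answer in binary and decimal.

Apply & to each column (1 only where both bits are 1):
  101001011110111
& 010111100000110
-----------------
  000001000000110

Answer: 000001000000110 (518)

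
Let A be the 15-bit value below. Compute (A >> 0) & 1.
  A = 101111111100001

Bit 0 is the 1st from the right.
  101111111100001
                ^
That bit is 1.

Answer: 1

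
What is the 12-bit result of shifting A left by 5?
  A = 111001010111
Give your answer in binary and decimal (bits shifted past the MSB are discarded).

Shift left by 5: drop the top 5 bit(s), append 5 zero(s) on the right.
  111001010111  ->  discard [11100], keep [1010111], append 00000
= 101011100000

Answer: 101011100000 (2784)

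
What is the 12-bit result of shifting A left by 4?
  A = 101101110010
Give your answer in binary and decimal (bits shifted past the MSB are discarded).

Shift left by 4: drop the top 4 bit(s), append 4 zero(s) on the right.
  101101110010  ->  discard [1011], keep [01110010], append 0000
= 011100100000

Answer: 011100100000 (1824)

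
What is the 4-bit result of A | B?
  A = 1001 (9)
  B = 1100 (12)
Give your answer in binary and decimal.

Apply | to each column (1 where either bit is 1):
  1001
| 1100
------
  1101

Answer: 1101 (13)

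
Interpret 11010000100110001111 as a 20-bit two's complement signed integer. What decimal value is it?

MSB is 1, so the value is negative. Find the magnitude:
1. Invert bits:  00101111011001110000
2. Add 1:        00101111011001110001  = 194161
3. Apply sign:   -194161

Answer: -194161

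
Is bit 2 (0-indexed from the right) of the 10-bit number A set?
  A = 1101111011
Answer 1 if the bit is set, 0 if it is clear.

Bit 2 is the 3rd from the right.
  1101111011
         ^
That bit is 0.

Answer: 0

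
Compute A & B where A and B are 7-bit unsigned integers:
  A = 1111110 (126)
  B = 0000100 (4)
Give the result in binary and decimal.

Apply & to each column (1 only where both bits are 1):
  1111110
& 0000100
---------
  0000100

Answer: 0000100 (4)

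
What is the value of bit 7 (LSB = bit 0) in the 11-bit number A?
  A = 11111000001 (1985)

Bit 7 is the 8th from the right.
  11111000001
     ^
That bit is 1.

Answer: 1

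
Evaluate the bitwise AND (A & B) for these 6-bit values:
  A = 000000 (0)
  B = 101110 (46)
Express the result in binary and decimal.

Apply & to each column (1 only where both bits are 1):
  000000
& 101110
--------
  000000

Answer: 000000 (0)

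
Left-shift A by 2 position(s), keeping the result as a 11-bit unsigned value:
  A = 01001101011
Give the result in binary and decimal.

Shift left by 2: drop the top 2 bit(s), append 2 zero(s) on the right.
  01001101011  ->  discard [01], keep [001101011], append 00
= 00110101100

Answer: 00110101100 (428)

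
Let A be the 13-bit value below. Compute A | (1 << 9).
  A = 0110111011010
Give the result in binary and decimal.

Mask = 1 << 9 = 0001000000000
Bit 9 of A is 0, so OR-ing with the mask flips it to 1.
  0110111011010
| 0001000000000
---------------
  0111111011010

Answer: 0111111011010 (4058)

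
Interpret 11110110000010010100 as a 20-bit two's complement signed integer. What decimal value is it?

MSB is 1, so the value is negative. Find the magnitude:
1. Invert bits:  00001001111101101011
2. Add 1:        00001001111101101100  = 40812
3. Apply sign:   -40812

Answer: -40812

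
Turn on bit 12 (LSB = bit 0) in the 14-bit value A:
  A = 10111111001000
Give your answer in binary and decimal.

Mask = 1 << 12 = 01000000000000
Bit 12 of A is 0, so OR-ing with the mask flips it to 1.
  10111111001000
| 01000000000000
----------------
  11111111001000

Answer: 11111111001000 (16328)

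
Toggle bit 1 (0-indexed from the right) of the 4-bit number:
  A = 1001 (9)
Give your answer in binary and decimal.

Mask = 1 << 1 = 0010
Bit 1 of A is 0; XOR with the mask flips it to 1.
  1001
^ 0010
------
  1011

Answer: 1011 (11)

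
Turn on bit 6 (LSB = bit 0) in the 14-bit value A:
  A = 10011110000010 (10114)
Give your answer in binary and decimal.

Mask = 1 << 6 = 00000001000000
Bit 6 of A is 0, so OR-ing with the mask flips it to 1.
  10011110000010
| 00000001000000
----------------
  10011111000010

Answer: 10011111000010 (10178)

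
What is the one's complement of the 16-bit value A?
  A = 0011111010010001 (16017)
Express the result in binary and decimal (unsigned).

Flip each bit (0->1, 1->0):
  0011111010010001
  1100000101101110

Answer: 1100000101101110 (49518)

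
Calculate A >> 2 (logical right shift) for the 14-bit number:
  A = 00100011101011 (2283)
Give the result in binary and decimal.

Logical shift right by 2: drop the bottom 2 bit(s), prepend 2 zero(s) on the left.
  00100011101011  ->  keep [001000111010], discard [11], prepend 00
= 00001000111010

Answer: 00001000111010 (570)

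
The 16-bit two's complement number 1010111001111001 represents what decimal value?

MSB is 1, so the value is negative. Find the magnitude:
1. Invert bits:  0101000110000110
2. Add 1:        0101000110000111  = 20871
3. Apply sign:   -20871

Answer: -20871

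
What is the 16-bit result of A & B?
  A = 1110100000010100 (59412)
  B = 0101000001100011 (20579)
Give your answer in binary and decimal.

Apply & to each column (1 only where both bits are 1):
  1110100000010100
& 0101000001100011
------------------
  0100000000000000

Answer: 0100000000000000 (16384)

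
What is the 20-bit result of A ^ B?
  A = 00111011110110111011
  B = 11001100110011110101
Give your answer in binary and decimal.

Apply ^ to each column (1 where bits differ):
  00111011110110111011
^ 11001100110011110101
----------------------
  11110111000101001110

Answer: 11110111000101001110 (1012046)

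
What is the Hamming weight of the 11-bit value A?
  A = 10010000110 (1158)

10010000110
1-bits at positions (from bit 0 = LSB): 1, 2, 7, 10
Count = 4

Answer: 4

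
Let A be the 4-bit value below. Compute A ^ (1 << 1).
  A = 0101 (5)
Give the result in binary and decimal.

Mask = 1 << 1 = 0010
Bit 1 of A is 0; XOR with the mask flips it to 1.
  0101
^ 0010
------
  0111

Answer: 0111 (7)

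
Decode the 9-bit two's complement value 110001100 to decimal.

MSB is 1, so the value is negative. Find the magnitude:
1. Invert bits:  001110011
2. Add 1:        001110100  = 116
3. Apply sign:   -116

Answer: -116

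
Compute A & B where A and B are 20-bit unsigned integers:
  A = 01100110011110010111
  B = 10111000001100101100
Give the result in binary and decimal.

Apply & to each column (1 only where both bits are 1):
  01100110011110010111
& 10111000001100101100
----------------------
  00100000001100000100

Answer: 00100000001100000100 (131844)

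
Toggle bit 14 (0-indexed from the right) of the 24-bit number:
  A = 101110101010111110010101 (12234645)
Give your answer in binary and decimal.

Mask = 1 << 14 = 000000000100000000000000
Bit 14 of A is 0; XOR with the mask flips it to 1.
  101110101010111110010101
^ 000000000100000000000000
--------------------------
  101110101110111110010101

Answer: 101110101110111110010101 (12251029)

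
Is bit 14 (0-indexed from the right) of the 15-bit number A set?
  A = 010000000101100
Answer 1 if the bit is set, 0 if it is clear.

Bit 14 is the 15th from the right.
  010000000101100
  ^
That bit is 0.

Answer: 0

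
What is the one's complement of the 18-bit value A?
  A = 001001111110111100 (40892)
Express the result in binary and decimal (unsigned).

Flip each bit (0->1, 1->0):
  001001111110111100
  110110000001000011

Answer: 110110000001000011 (221251)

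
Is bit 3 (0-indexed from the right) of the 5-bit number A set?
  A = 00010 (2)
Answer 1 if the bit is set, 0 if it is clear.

Bit 3 is the 4th from the right.
  00010
   ^
That bit is 0.

Answer: 0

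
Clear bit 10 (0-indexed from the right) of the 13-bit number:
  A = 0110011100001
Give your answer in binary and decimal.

Mask = ~(1 << 10) = 1101111111111
Bit 10 of A is 1, so AND-ing with the mask clears it to 0.
  0110011100001
& 1101111111111
---------------
  0100011100001

Answer: 0100011100001 (2273)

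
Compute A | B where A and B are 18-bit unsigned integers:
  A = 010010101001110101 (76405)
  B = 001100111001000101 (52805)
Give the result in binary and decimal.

Apply | to each column (1 where either bit is 1):
  010010101001110101
| 001100111001000101
--------------------
  011110111001110101

Answer: 011110111001110101 (126581)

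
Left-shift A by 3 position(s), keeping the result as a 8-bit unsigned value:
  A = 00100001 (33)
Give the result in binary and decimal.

Shift left by 3: drop the top 3 bit(s), append 3 zero(s) on the right.
  00100001  ->  discard [001], keep [00001], append 000
= 00001000

Answer: 00001000 (8)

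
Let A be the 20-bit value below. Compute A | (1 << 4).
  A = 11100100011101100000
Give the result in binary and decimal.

Mask = 1 << 4 = 00000000000000010000
Bit 4 of A is 0, so OR-ing with the mask flips it to 1.
  11100100011101100000
| 00000000000000010000
----------------------
  11100100011101110000

Answer: 11100100011101110000 (935792)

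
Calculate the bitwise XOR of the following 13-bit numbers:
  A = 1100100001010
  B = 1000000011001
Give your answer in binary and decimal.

Apply ^ to each column (1 where bits differ):
  1100100001010
^ 1000000011001
---------------
  0100100010011

Answer: 0100100010011 (2323)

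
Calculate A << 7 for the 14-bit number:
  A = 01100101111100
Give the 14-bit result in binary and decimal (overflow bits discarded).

Shift left by 7: drop the top 7 bit(s), append 7 zero(s) on the right.
  01100101111100  ->  discard [0110010], keep [1111100], append 0000000
= 11111000000000

Answer: 11111000000000 (15872)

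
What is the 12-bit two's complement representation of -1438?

1. Binary of +1438:  010110011110
2. Invert bits:     101001100001
3. Add 1:           101001100010

Answer: 101001100010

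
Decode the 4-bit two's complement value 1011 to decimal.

MSB is 1, so the value is negative. Find the magnitude:
1. Invert bits:  0100
2. Add 1:        0101  = 5
3. Apply sign:   -5

Answer: -5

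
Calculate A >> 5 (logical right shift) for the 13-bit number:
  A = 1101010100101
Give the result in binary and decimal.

Logical shift right by 5: drop the bottom 5 bit(s), prepend 5 zero(s) on the left.
  1101010100101  ->  keep [11010101], discard [00101], prepend 00000
= 0000011010101

Answer: 0000011010101 (213)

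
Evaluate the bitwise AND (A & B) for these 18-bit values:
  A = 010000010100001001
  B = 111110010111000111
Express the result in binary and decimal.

Apply & to each column (1 only where both bits are 1):
  010000010100001001
& 111110010111000111
--------------------
  010000010100000001

Answer: 010000010100000001 (66817)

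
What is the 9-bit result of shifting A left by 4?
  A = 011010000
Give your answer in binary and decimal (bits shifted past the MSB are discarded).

Shift left by 4: drop the top 4 bit(s), append 4 zero(s) on the right.
  011010000  ->  discard [0110], keep [10000], append 0000
= 100000000

Answer: 100000000 (256)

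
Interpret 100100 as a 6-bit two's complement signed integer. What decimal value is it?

MSB is 1, so the value is negative. Find the magnitude:
1. Invert bits:  011011
2. Add 1:        011100  = 28
3. Apply sign:   -28

Answer: -28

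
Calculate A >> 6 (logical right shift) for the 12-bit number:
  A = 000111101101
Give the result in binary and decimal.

Logical shift right by 6: drop the bottom 6 bit(s), prepend 6 zero(s) on the left.
  000111101101  ->  keep [000111], discard [101101], prepend 000000
= 000000000111

Answer: 000000000111 (7)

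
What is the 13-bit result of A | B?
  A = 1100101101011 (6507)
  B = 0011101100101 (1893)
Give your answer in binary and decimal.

Apply | to each column (1 where either bit is 1):
  1100101101011
| 0011101100101
---------------
  1111101101111

Answer: 1111101101111 (8047)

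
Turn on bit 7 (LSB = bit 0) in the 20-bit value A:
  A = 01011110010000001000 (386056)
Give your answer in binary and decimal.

Mask = 1 << 7 = 00000000000010000000
Bit 7 of A is 0, so OR-ing with the mask flips it to 1.
  01011110010000001000
| 00000000000010000000
----------------------
  01011110010010001000

Answer: 01011110010010001000 (386184)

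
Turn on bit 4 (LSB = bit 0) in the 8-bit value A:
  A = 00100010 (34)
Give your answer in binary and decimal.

Mask = 1 << 4 = 00010000
Bit 4 of A is 0, so OR-ing with the mask flips it to 1.
  00100010
| 00010000
----------
  00110010

Answer: 00110010 (50)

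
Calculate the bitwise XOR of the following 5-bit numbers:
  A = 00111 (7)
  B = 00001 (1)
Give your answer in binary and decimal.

Apply ^ to each column (1 where bits differ):
  00111
^ 00001
-------
  00110

Answer: 00110 (6)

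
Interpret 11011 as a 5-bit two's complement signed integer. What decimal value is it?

MSB is 1, so the value is negative. Find the magnitude:
1. Invert bits:  00100
2. Add 1:        00101  = 5
3. Apply sign:   -5

Answer: -5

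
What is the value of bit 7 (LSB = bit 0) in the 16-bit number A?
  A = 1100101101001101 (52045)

Bit 7 is the 8th from the right.
  1100101101001101
          ^
That bit is 0.

Answer: 0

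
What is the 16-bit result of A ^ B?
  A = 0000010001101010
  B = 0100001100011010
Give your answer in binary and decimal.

Apply ^ to each column (1 where bits differ):
  0000010001101010
^ 0100001100011010
------------------
  0100011101110000

Answer: 0100011101110000 (18288)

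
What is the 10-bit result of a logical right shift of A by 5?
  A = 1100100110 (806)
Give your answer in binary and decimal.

Logical shift right by 5: drop the bottom 5 bit(s), prepend 5 zero(s) on the left.
  1100100110  ->  keep [11001], discard [00110], prepend 00000
= 0000011001

Answer: 0000011001 (25)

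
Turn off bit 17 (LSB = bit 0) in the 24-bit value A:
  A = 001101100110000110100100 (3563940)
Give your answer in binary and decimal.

Mask = ~(1 << 17) = 111111011111111111111111
Bit 17 of A is 1, so AND-ing with the mask clears it to 0.
  001101100110000110100100
& 111111011111111111111111
--------------------------
  001101000110000110100100

Answer: 001101000110000110100100 (3432868)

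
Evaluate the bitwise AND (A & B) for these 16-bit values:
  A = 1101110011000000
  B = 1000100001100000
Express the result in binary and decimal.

Apply & to each column (1 only where both bits are 1):
  1101110011000000
& 1000100001100000
------------------
  1000100001000000

Answer: 1000100001000000 (34880)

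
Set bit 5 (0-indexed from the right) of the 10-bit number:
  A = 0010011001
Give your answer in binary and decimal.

Mask = 1 << 5 = 0000100000
Bit 5 of A is 0, so OR-ing with the mask flips it to 1.
  0010011001
| 0000100000
------------
  0010111001

Answer: 0010111001 (185)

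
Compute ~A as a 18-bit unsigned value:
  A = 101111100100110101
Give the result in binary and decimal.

Flip each bit (0->1, 1->0):
  101111100100110101
  010000011011001010

Answer: 010000011011001010 (67274)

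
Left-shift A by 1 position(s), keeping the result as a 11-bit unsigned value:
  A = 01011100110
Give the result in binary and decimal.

Shift left by 1: drop the top 1 bit(s), append 1 zero(s) on the right.
  01011100110  ->  discard [0], keep [1011100110], append 0
= 10111001100

Answer: 10111001100 (1484)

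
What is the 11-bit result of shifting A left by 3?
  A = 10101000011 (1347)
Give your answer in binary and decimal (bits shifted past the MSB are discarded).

Shift left by 3: drop the top 3 bit(s), append 3 zero(s) on the right.
  10101000011  ->  discard [101], keep [01000011], append 000
= 01000011000

Answer: 01000011000 (536)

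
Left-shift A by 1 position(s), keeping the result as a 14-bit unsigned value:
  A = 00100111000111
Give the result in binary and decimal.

Shift left by 1: drop the top 1 bit(s), append 1 zero(s) on the right.
  00100111000111  ->  discard [0], keep [0100111000111], append 0
= 01001110001110

Answer: 01001110001110 (5006)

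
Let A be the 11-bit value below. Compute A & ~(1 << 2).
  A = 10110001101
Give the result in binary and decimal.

Mask = ~(1 << 2) = 11111111011
Bit 2 of A is 1, so AND-ing with the mask clears it to 0.
  10110001101
& 11111111011
-------------
  10110001001

Answer: 10110001001 (1417)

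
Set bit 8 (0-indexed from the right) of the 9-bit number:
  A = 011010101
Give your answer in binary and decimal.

Mask = 1 << 8 = 100000000
Bit 8 of A is 0, so OR-ing with the mask flips it to 1.
  011010101
| 100000000
-----------
  111010101

Answer: 111010101 (469)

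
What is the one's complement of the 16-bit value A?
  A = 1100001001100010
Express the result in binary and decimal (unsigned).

Flip each bit (0->1, 1->0):
  1100001001100010
  0011110110011101

Answer: 0011110110011101 (15773)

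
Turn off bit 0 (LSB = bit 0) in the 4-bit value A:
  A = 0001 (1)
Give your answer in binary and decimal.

Mask = ~(1 << 0) = 1110
Bit 0 of A is 1, so AND-ing with the mask clears it to 0.
  0001
& 1110
------
  0000

Answer: 0000 (0)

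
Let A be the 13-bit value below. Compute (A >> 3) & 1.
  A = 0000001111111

Bit 3 is the 4th from the right.
  0000001111111
           ^
That bit is 1.

Answer: 1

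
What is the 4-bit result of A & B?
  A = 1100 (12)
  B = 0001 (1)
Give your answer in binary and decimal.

Apply & to each column (1 only where both bits are 1):
  1100
& 0001
------
  0000

Answer: 0000 (0)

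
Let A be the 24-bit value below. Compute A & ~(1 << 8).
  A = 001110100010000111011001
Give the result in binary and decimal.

Mask = ~(1 << 8) = 111111111111111011111111
Bit 8 of A is 1, so AND-ing with the mask clears it to 0.
  001110100010000111011001
& 111111111111111011111111
--------------------------
  001110100010000011011001

Answer: 001110100010000011011001 (3809497)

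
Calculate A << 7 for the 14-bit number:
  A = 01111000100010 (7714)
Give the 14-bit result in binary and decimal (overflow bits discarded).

Shift left by 7: drop the top 7 bit(s), append 7 zero(s) on the right.
  01111000100010  ->  discard [0111100], keep [0100010], append 0000000
= 01000100000000

Answer: 01000100000000 (4352)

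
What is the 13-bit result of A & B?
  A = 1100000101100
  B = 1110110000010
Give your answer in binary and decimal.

Apply & to each column (1 only where both bits are 1):
  1100000101100
& 1110110000010
---------------
  1100000000000

Answer: 1100000000000 (6144)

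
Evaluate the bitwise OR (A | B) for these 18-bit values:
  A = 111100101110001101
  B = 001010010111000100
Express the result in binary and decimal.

Apply | to each column (1 where either bit is 1):
  111100101110001101
| 001010010111000100
--------------------
  111110111111001101

Answer: 111110111111001101 (257997)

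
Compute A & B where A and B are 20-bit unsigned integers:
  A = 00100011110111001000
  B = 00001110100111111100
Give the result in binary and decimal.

Apply & to each column (1 only where both bits are 1):
  00100011110111001000
& 00001110100111111100
----------------------
  00000010100111001000

Answer: 00000010100111001000 (10696)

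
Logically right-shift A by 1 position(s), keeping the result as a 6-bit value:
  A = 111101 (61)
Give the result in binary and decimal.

Logical shift right by 1: drop the bottom 1 bit(s), prepend 1 zero(s) on the left.
  111101  ->  keep [11110], discard [1], prepend 0
= 011110

Answer: 011110 (30)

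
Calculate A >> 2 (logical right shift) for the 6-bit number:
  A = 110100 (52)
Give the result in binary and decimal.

Logical shift right by 2: drop the bottom 2 bit(s), prepend 2 zero(s) on the left.
  110100  ->  keep [1101], discard [00], prepend 00
= 001101

Answer: 001101 (13)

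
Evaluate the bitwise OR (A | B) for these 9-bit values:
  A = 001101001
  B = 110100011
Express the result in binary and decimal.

Apply | to each column (1 where either bit is 1):
  001101001
| 110100011
-----------
  111101011

Answer: 111101011 (491)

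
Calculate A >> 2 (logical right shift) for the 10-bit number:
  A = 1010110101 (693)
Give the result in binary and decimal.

Logical shift right by 2: drop the bottom 2 bit(s), prepend 2 zero(s) on the left.
  1010110101  ->  keep [10101101], discard [01], prepend 00
= 0010101101

Answer: 0010101101 (173)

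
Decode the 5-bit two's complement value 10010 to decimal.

MSB is 1, so the value is negative. Find the magnitude:
1. Invert bits:  01101
2. Add 1:        01110  = 14
3. Apply sign:   -14

Answer: -14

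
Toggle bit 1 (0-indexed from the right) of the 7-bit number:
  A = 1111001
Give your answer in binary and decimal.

Mask = 1 << 1 = 0000010
Bit 1 of A is 0; XOR with the mask flips it to 1.
  1111001
^ 0000010
---------
  1111011

Answer: 1111011 (123)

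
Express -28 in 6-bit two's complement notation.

1. Binary of +28:  011100
2. Invert bits:     100011
3. Add 1:           100100

Answer: 100100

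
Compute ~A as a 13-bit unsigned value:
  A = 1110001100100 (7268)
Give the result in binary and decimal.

Flip each bit (0->1, 1->0):
  1110001100100
  0001110011011

Answer: 0001110011011 (923)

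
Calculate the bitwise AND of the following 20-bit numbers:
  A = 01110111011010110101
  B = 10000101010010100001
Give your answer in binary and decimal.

Apply & to each column (1 only where both bits are 1):
  01110111011010110101
& 10000101010010100001
----------------------
  00000101010010100001

Answer: 00000101010010100001 (21665)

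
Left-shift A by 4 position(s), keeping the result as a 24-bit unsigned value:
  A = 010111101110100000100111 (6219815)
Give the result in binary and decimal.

Shift left by 4: drop the top 4 bit(s), append 4 zero(s) on the right.
  010111101110100000100111  ->  discard [0101], keep [11101110100000100111], append 0000
= 111011101000001001110000

Answer: 111011101000001001110000 (15630960)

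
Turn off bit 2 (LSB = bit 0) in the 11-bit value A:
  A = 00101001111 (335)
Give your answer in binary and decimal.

Mask = ~(1 << 2) = 11111111011
Bit 2 of A is 1, so AND-ing with the mask clears it to 0.
  00101001111
& 11111111011
-------------
  00101001011

Answer: 00101001011 (331)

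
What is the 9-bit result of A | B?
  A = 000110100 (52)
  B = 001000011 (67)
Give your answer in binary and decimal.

Apply | to each column (1 where either bit is 1):
  000110100
| 001000011
-----------
  001110111

Answer: 001110111 (119)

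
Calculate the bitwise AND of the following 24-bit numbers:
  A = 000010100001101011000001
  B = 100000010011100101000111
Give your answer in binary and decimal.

Apply & to each column (1 only where both bits are 1):
  000010100001101011000001
& 100000010011100101000111
--------------------------
  000000000001100001000001

Answer: 000000000001100001000001 (6209)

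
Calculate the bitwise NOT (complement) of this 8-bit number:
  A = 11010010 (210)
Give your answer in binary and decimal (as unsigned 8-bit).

Flip each bit (0->1, 1->0):
  11010010
  00101101

Answer: 00101101 (45)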